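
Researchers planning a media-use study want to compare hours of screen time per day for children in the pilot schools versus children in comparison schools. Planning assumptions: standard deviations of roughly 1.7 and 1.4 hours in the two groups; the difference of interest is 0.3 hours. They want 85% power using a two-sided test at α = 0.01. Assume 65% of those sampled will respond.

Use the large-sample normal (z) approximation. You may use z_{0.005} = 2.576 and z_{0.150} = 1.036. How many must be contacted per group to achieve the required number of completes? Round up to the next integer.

n = 1082 per group

n = (z_{α/2} + z_β)² · (σ₁² + σ₂²) / δ²
  = (2.576 + 1.036)² · (1.7² + 1.4² = 4.85) / 0.3²
  = 13.0465 · 4.85 / 0.09
  = 703.06
Adjust for 65% response: 703.06 / 0.65 = 1081.64.
Round up → n = 1082 per group.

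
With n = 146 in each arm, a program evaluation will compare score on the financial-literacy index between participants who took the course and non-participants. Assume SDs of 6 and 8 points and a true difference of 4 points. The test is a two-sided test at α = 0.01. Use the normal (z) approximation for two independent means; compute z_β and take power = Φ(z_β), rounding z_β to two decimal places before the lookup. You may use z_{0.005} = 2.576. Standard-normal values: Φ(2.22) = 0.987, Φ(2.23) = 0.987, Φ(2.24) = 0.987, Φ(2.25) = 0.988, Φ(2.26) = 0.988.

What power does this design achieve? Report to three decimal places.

Power ≈ 0.988

z_β = δ·√(n/(σ₁²+σ₂²)) − z_{α/2}
    = 4 · √(146/100) − 2.576
    = 4 · 1.20830 − 2.576
    = 4.8332 − 2.576 = 2.2572 → 2.26
Power = Φ(2.26) = 0.988.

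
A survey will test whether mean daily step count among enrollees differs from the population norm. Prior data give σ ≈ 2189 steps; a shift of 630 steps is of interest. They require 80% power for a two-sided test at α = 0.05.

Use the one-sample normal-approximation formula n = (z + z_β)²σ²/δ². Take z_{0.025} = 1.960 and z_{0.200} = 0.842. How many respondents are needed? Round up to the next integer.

n = (z_{α/2} + z_β)² · σ² / δ²
  = (1.960 + 0.842)² · 2189² / 630²
  = 7.8512 · 4791721 / 396900
  = 94.79
Round up → n = 95.

n = 95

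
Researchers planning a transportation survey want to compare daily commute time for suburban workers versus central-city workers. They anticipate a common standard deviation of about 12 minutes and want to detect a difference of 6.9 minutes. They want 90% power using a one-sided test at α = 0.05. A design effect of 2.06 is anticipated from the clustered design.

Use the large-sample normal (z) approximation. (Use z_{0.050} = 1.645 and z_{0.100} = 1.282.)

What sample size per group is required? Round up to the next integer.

n = (z_α + z_β)² · (σ₁² + σ₂²) / δ²
  = (1.645 + 1.282)² · (2·12² = 288) / 6.9²
  = 8.5673 · 288 / 47.61
  = 51.83
Design effect: 2.06 × 51.83 = 106.76.
Round up → n = 107 per group.

n = 107 per group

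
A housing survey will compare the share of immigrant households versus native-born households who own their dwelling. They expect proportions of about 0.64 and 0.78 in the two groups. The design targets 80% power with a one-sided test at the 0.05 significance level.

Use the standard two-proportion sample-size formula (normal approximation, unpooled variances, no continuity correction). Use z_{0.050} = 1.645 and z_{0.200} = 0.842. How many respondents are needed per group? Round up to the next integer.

n = 127 per group

n = (z_α + z_β)² · [p₁(1−p₁) + p₂(1−p₂)] / (p₁ − p₂)²
  = (1.645 + 0.842)² · (0.64·0.36 + 0.78·0.22) / (-0.14)²
  = (2.487)² · (0.2304 + 0.1716) / 0.0196
  = 6.1852 · 0.4020 / 0.0196
  = 126.86
Round up → n = 127 per group.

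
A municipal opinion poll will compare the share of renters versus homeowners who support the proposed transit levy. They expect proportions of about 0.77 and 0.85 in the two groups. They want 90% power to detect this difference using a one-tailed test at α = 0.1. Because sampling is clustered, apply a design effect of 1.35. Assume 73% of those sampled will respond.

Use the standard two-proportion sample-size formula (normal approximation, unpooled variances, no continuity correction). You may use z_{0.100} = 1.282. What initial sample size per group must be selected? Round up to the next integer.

n = (z_α + z_β)² · [p₁(1−p₁) + p₂(1−p₂)] / (p₁ − p₂)²
  = (1.282 + 1.282)² · (0.77·0.23 + 0.85·0.15) / (-0.08)²
  = (2.564)² · (0.1771 + 0.1275) / 0.0064
  = 6.5741 · 0.3046 / 0.0064
  = 312.89
Design effect: 1.35 × 312.89 = 422.40.
Adjust for 73% response: 422.40 / 0.73 = 578.62.
Round up → n = 579 per group.

n = 579 per group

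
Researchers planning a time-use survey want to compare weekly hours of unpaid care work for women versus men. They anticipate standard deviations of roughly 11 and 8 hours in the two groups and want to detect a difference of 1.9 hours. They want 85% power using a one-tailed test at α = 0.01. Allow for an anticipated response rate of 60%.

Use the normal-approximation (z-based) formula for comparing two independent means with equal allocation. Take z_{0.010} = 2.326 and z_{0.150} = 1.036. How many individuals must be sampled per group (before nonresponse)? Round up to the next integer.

n = (z_α + z_β)² · (σ₁² + σ₂²) / δ²
  = (2.326 + 1.036)² · (11² + 8² = 185) / 1.9²
  = 11.3030 · 185 / 3.61
  = 579.24
Adjust for 60% response: 579.24 / 0.60 = 965.40.
Round up → n = 966 per group.

n = 966 per group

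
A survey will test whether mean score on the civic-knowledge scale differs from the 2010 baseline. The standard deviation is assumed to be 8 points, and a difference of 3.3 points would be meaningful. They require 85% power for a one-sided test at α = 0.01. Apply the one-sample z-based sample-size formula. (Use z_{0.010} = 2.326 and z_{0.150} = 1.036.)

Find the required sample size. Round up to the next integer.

n = 67

n = (z_α + z_β)² · σ² / δ²
  = (2.326 + 1.036)² · 8² / 3.3²
  = 11.3030 · 64 / 10.89
  = 66.43
Round up → n = 67.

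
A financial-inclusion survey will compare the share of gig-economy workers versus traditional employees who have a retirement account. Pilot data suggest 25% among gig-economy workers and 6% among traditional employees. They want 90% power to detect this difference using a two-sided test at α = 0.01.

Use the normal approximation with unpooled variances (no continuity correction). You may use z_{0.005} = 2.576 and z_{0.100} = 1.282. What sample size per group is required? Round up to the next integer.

n = 101 per group

n = (z_{α/2} + z_β)² · [p₁(1−p₁) + p₂(1−p₂)] / (p₁ − p₂)²
  = (2.576 + 1.282)² · (0.25·0.75 + 0.06·0.94) / (0.19)²
  = (3.858)² · (0.1875 + 0.0564) / 0.0361
  = 14.8842 · 0.2439 / 0.0361
  = 100.56
Round up → n = 101 per group.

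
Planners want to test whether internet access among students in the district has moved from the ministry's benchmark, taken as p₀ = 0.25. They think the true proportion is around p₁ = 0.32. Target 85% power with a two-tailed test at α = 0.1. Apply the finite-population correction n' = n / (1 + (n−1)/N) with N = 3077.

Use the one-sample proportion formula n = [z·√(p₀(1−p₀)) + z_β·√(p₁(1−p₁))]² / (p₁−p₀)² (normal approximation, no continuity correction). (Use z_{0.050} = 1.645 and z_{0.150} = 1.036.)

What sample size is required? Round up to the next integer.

n = 267

n = [z_{α/2}·√(p₀q₀) + z_β·√(p₁q₁)]² / (p₁ − p₀)²
  = [1.645·√(0.25·0.75) + 1.036·√(0.32·0.68)]² / (0.07)²
  = [1.645·0.4330 + 1.036·0.4665]² / 0.0049
  = [1.1956]² / 0.0049
  = 291.71
Finite-population correction (N = 3077): 291.71 / (1 + (291.71 − 1)/3077) = 266.53.
Round up → n = 267.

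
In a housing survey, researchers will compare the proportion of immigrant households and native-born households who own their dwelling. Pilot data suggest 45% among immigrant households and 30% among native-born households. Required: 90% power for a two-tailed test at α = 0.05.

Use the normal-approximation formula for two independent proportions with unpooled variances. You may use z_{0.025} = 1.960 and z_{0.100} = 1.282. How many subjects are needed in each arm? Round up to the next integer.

n = 214 per group

n = (z_{α/2} + z_β)² · [p₁(1−p₁) + p₂(1−p₂)] / (p₁ − p₂)²
  = (1.960 + 1.282)² · (0.45·0.55 + 0.30·0.70) / (0.15)²
  = (3.242)² · (0.2475 + 0.2100) / 0.0225
  = 10.5106 · 0.4575 / 0.0225
  = 213.71
Round up → n = 214 per group.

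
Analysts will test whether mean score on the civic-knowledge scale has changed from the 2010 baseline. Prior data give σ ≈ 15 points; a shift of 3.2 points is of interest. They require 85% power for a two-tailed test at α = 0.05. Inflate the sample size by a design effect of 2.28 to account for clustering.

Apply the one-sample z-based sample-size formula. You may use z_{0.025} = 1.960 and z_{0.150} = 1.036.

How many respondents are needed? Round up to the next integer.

n = 450

n = (z_{α/2} + z_β)² · σ² / δ²
  = (1.960 + 1.036)² · 15² / 3.2²
  = 8.9760 · 225 / 10.24
  = 197.23
Design effect: 2.28 × 197.23 = 449.68.
Round up → n = 450.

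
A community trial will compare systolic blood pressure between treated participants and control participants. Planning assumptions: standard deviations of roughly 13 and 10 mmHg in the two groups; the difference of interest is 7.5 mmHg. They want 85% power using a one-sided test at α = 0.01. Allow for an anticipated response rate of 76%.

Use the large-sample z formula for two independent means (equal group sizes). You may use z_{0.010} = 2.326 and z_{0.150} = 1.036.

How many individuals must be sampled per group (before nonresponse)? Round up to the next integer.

n = 72 per group

n = (z_α + z_β)² · (σ₁² + σ₂²) / δ²
  = (2.326 + 1.036)² · (13² + 10² = 269) / 7.5²
  = 11.3030 · 269 / 56.25
  = 54.05
Adjust for 76% response: 54.05 / 0.76 = 71.12.
Round up → n = 72 per group.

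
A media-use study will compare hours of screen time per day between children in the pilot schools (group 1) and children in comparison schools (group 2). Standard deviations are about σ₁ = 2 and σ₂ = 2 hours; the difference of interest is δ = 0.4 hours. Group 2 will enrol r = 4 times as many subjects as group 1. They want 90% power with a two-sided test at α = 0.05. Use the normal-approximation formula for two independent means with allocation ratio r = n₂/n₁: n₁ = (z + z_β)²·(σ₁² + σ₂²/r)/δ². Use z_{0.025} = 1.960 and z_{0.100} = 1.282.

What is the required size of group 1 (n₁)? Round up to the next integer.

n₁ = (z_{α/2} + z_β)² · (σ₁² + σ₂²/r) / δ²
   = (1.960 + 1.282)² · (2² + 2²/4) / 0.4²
   = 10.5106 · (4 + 1) / 0.16
   = 10.5106 · 5 / 0.16
   = 328.46
Round up → n₁ = 329; n₂ = r·n₁ = 4 × 329 = 1316.

n₁ = 329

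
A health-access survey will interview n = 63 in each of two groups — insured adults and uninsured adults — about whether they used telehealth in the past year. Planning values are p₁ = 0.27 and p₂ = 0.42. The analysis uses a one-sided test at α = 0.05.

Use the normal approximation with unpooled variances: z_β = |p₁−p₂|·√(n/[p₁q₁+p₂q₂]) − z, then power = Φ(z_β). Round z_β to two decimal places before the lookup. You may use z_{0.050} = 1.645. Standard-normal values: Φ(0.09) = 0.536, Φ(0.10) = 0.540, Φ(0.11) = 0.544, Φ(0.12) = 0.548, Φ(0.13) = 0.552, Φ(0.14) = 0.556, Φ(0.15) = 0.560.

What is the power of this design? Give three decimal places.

z_β = |p₁−p₂|·√(n/[p₁q₁+p₂q₂]) − z_α
    = 0.15 · √(63/0.4407) − 1.645
    = 0.15 · 11.9564 − 1.645
    = 1.7935 − 1.645 = 0.1485 → 0.15
Power = Φ(0.15) = 0.560.

Power ≈ 0.560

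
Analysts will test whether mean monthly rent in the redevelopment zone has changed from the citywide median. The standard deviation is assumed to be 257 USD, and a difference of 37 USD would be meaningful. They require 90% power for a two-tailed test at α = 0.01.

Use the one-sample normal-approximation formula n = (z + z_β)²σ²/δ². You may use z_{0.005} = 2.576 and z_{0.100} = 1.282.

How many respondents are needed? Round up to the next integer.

n = 719

n = (z_{α/2} + z_β)² · σ² / δ²
  = (2.576 + 1.282)² · 257² / 37²
  = 14.8842 · 66049 / 1369
  = 718.10
Round up → n = 719.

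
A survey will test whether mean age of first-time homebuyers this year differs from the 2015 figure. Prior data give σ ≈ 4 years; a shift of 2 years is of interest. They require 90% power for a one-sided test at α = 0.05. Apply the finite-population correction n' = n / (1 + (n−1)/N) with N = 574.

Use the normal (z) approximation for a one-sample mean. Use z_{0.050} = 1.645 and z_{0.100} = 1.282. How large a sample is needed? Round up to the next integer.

n = (z_α + z_β)² · σ² / δ²
  = (1.645 + 1.282)² · 4² / 2²
  = 8.5673 · 16 / 4
  = 34.27
Finite-population correction (N = 574): 34.27 / (1 + (34.27 − 1)/574) = 32.39.
Round up → n = 33.

n = 33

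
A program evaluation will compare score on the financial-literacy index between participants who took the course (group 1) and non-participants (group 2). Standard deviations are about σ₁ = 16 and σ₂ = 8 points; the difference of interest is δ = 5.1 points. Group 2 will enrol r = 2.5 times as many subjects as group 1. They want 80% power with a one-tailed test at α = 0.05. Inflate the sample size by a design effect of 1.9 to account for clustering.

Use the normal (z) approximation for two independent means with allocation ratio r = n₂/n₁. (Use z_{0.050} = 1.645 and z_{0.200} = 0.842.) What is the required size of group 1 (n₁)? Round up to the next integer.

n₁ = 128

n₁ = (z_α + z_β)² · (σ₁² + σ₂²/r) / δ²
   = (1.645 + 0.842)² · (16² + 8²/2.5) / 5.1²
   = 6.1852 · (256 + 25.6) / 26.01
   = 6.1852 · 281.6 / 26.01
   = 66.96
Design effect: 1.9 × 66.96 = 127.23.
Round up → n₁ = 128; n₂ = r·n₁ = 2.5 × 128 = 320.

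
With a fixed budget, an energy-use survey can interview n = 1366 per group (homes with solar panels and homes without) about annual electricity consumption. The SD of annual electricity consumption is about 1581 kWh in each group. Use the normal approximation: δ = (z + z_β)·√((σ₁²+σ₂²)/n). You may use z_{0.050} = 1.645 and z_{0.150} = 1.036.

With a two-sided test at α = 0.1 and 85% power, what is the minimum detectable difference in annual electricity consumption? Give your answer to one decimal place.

δ = (z_{α/2} + z_β) · √((σ₁²+σ₂²)/n)
  = (1.645 + 1.036) · √(4999122/1366)
  = 2.681 · √3659.7
  = 2.681 · 60.4953
  = 162.1879

Minimum detectable difference ≈ 162.2 kWh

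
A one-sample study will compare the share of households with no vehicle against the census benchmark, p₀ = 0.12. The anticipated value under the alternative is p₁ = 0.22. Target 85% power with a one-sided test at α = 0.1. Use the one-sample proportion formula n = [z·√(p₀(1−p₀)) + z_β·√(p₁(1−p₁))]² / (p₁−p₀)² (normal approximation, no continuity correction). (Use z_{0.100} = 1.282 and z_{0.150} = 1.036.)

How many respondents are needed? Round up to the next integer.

n = [z_α·√(p₀q₀) + z_β·√(p₁q₁)]² / (p₁ − p₀)²
  = [1.282·√(0.12·0.88) + 1.036·√(0.22·0.78)]² / (0.10)²
  = [1.282·0.3250 + 1.036·0.4142]² / 0.0100
  = [0.8458]² / 0.0100
  = 71.53
Round up → n = 72.

n = 72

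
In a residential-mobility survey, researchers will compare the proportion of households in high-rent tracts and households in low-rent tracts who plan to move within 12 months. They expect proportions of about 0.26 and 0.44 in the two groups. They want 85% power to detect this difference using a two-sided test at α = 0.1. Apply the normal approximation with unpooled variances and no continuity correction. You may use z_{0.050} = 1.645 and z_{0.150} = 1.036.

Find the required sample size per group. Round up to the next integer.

n = (z_{α/2} + z_β)² · [p₁(1−p₁) + p₂(1−p₂)] / (p₁ − p₂)²
  = (1.645 + 1.036)² · (0.26·0.74 + 0.44·0.56) / (-0.18)²
  = (2.681)² · (0.1924 + 0.2464) / 0.0324
  = 7.1878 · 0.4388 / 0.0324
  = 97.35
Round up → n = 98 per group.

n = 98 per group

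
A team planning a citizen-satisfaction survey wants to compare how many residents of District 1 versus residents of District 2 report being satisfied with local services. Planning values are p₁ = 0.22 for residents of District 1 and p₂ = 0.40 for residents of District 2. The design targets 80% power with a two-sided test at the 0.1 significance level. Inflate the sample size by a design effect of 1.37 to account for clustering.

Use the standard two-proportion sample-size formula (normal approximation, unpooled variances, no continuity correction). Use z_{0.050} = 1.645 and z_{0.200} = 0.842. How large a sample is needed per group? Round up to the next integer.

n = 108 per group

n = (z_{α/2} + z_β)² · [p₁(1−p₁) + p₂(1−p₂)] / (p₁ − p₂)²
  = (1.645 + 0.842)² · (0.22·0.78 + 0.40·0.60) / (-0.18)²
  = (2.487)² · (0.1716 + 0.2400) / 0.0324
  = 6.1852 · 0.4116 / 0.0324
  = 78.57
Design effect: 1.37 × 78.57 = 107.65.
Round up → n = 108 per group.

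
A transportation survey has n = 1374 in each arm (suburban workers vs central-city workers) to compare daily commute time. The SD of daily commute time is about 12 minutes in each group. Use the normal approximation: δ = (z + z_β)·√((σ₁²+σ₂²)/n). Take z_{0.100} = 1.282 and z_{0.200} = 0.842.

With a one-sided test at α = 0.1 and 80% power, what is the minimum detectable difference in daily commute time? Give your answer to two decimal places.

Minimum detectable difference ≈ 0.97 minutes

δ = (z_α + z_β) · √((σ₁²+σ₂²)/n)
  = (1.282 + 0.842) · √(288/1374)
  = 2.124 · √0.20961
  = 2.124 · 0.4578
  = 0.9724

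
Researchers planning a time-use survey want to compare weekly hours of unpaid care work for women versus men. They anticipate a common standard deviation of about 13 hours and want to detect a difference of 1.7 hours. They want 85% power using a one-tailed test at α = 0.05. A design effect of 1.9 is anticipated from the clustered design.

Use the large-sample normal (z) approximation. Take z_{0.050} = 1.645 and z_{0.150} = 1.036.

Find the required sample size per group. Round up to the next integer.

n = 1598 per group

n = (z_α + z_β)² · (σ₁² + σ₂²) / δ²
  = (1.645 + 1.036)² · (2·13² = 338) / 1.7²
  = 7.1878 · 338 / 2.89
  = 840.64
Design effect: 1.9 × 840.64 = 1597.22.
Round up → n = 1598 per group.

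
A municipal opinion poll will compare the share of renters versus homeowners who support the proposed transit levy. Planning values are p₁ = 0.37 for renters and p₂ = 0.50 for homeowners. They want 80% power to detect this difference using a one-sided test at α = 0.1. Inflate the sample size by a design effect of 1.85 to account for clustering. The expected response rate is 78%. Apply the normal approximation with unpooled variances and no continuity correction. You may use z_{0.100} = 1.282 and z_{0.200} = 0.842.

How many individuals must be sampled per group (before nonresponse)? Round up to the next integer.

n = (z_α + z_β)² · [p₁(1−p₁) + p₂(1−p₂)] / (p₁ − p₂)²
  = (1.282 + 0.842)² · (0.37·0.63 + 0.50·0.50) / (-0.13)²
  = (2.124)² · (0.2331 + 0.2500) / 0.0169
  = 4.5114 · 0.4831 / 0.0169
  = 128.96
Design effect: 1.85 × 128.96 = 238.58.
Adjust for 78% response: 238.58 / 0.78 = 305.87.
Round up → n = 306 per group.

n = 306 per group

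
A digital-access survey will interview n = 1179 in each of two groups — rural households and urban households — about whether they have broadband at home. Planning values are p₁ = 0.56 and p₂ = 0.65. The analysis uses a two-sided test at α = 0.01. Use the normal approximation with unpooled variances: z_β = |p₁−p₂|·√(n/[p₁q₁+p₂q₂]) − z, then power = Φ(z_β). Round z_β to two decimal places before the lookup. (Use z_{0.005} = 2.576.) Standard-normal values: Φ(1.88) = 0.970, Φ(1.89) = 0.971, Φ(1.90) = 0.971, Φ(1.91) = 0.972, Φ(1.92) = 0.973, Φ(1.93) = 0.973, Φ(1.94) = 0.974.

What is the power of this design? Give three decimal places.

z_β = |p₁−p₂|·√(n/[p₁q₁+p₂q₂]) − z_{α/2}
    = 0.09 · √(1179/0.4739) − 2.576
    = 0.09 · 49.8785 − 2.576
    = 4.4891 − 2.576 = 1.9131 → 1.91
Power = Φ(1.91) = 0.972.

Power ≈ 0.972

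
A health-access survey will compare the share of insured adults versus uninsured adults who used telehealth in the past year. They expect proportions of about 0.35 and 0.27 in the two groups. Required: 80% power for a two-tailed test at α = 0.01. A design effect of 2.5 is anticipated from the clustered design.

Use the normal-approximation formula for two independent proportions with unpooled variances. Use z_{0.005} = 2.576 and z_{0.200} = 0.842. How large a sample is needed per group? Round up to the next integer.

n = (z_{α/2} + z_β)² · [p₁(1−p₁) + p₂(1−p₂)] / (p₁ − p₂)²
  = (2.576 + 0.842)² · (0.35·0.65 + 0.27·0.73) / (0.08)²
  = (3.418)² · (0.2275 + 0.1971) / 0.0064
  = 11.6827 · 0.4246 / 0.0064
  = 775.08
Design effect: 2.5 × 775.08 = 1937.69.
Round up → n = 1938 per group.

n = 1938 per group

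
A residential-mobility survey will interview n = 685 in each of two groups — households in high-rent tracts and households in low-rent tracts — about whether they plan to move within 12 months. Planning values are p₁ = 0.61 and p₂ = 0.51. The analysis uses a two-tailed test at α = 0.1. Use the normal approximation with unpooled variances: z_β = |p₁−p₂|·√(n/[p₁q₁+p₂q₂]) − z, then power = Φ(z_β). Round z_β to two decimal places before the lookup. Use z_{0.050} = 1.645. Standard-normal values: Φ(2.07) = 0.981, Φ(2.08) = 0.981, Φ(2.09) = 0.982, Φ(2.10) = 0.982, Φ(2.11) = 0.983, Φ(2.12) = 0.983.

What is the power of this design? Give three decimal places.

z_β = |p₁−p₂|·√(n/[p₁q₁+p₂q₂]) − z_{α/2}
    = 0.10 · √(685/0.4878) − 1.645
    = 0.10 · 37.4735 − 1.645
    = 3.7474 − 1.645 = 2.1024 → 2.10
Power = Φ(2.10) = 0.982.

Power ≈ 0.982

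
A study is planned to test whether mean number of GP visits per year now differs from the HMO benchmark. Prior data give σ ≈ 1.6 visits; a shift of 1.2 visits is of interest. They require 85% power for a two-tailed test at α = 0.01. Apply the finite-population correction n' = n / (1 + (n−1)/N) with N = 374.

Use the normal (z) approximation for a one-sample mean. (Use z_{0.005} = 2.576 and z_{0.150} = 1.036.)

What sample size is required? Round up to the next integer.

n = (z_{α/2} + z_β)² · σ² / δ²
  = (2.576 + 1.036)² · 1.6² / 1.2²
  = 13.0465 · 2.56 / 1.44
  = 23.19
Finite-population correction (N = 374): 23.19 / (1 + (23.19 − 1)/374) = 21.89.
Round up → n = 22.

n = 22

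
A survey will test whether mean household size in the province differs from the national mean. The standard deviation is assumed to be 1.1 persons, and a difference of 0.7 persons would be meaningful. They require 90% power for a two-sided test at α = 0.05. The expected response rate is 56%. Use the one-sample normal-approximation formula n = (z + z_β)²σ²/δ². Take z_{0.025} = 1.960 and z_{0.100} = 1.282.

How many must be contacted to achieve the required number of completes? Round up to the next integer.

n = (z_{α/2} + z_β)² · σ² / δ²
  = (1.960 + 1.282)² · 1.1² / 0.7²
  = 10.5106 · 1.21 / 0.49
  = 25.95
Adjust for 56% response: 25.95 / 0.56 = 46.35.
Round up → n = 47.

n = 47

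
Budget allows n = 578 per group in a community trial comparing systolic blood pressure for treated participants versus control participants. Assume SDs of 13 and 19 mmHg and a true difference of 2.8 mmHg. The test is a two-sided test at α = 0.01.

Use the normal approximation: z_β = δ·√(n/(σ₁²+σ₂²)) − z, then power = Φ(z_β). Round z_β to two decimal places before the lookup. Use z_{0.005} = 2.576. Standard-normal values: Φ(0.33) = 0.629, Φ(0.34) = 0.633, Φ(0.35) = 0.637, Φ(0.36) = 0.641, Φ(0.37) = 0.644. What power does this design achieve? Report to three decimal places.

Power ≈ 0.637

z_β = δ·√(n/(σ₁²+σ₂²)) − z_{α/2}
    = 2.8 · √(578/530) − 2.576
    = 2.8 · 1.04430 − 2.576
    = 2.9240 − 2.576 = 0.3480 → 0.35
Power = Φ(0.35) = 0.637.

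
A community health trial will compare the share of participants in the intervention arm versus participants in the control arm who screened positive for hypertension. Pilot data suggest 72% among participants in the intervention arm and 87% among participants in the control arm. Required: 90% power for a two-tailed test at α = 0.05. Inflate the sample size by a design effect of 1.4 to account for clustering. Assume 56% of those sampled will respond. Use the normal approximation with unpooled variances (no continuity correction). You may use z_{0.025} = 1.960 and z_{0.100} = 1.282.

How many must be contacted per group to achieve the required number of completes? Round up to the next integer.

n = (z_{α/2} + z_β)² · [p₁(1−p₁) + p₂(1−p₂)] / (p₁ − p₂)²
  = (1.960 + 1.282)² · (0.72·0.28 + 0.87·0.13) / (-0.15)²
  = (3.242)² · (0.2016 + 0.1131) / 0.0225
  = 10.5106 · 0.3147 / 0.0225
  = 147.01
Design effect: 1.4 × 147.01 = 205.81.
Adjust for 56% response: 205.81 / 0.56 = 367.52.
Round up → n = 368 per group.

n = 368 per group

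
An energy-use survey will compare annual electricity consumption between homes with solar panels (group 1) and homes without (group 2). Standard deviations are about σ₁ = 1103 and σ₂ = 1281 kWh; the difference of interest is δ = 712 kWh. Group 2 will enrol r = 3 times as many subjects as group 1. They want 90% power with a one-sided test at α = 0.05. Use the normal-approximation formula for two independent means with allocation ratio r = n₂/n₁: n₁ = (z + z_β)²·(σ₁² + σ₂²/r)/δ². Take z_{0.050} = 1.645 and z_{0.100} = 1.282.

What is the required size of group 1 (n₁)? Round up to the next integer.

n₁ = (z_α + z_β)² · (σ₁² + σ₂²/r) / δ²
   = (1.645 + 1.282)² · (1103² + 1281²/3) / 712²
   = 8.5673 · (1216609 + 546987) / 506944
   = 8.5673 · 1763596 / 506944
   = 29.80
Round up → n₁ = 30; n₂ = r·n₁ = 3 × 30 = 90.

n₁ = 30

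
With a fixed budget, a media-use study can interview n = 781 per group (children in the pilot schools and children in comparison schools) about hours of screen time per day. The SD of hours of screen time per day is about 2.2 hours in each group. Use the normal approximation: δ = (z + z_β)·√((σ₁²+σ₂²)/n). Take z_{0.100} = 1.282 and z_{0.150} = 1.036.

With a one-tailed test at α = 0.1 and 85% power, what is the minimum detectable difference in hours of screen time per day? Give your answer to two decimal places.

Minimum detectable difference ≈ 0.26 hours

δ = (z_α + z_β) · √((σ₁²+σ₂²)/n)
  = (1.282 + 1.036) · √(9.68/781)
  = 2.318 · √0.01239
  = 2.318 · 0.1113
  = 0.2581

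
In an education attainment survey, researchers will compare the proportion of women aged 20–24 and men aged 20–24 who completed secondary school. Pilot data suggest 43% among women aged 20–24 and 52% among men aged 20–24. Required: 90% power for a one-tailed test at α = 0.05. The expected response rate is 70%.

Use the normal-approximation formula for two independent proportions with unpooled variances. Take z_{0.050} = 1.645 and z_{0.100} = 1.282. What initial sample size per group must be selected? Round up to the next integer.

n = (z_α + z_β)² · [p₁(1−p₁) + p₂(1−p₂)] / (p₁ − p₂)²
  = (1.645 + 1.282)² · (0.43·0.57 + 0.52·0.48) / (-0.09)²
  = (2.927)² · (0.2451 + 0.2496) / 0.0081
  = 8.5673 · 0.4947 / 0.0081
  = 523.24
Adjust for 70% response: 523.24 / 0.70 = 747.49.
Round up → n = 748 per group.

n = 748 per group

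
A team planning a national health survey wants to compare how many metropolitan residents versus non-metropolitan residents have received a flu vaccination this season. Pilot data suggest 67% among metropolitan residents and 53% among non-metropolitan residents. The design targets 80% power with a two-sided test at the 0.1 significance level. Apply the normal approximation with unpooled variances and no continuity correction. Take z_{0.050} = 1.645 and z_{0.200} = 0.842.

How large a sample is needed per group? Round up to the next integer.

n = (z_{α/2} + z_β)² · [p₁(1−p₁) + p₂(1−p₂)] / (p₁ − p₂)²
  = (1.645 + 0.842)² · (0.67·0.33 + 0.53·0.47) / (0.14)²
  = (2.487)² · (0.2211 + 0.2491) / 0.0196
  = 6.1852 · 0.4702 / 0.0196
  = 148.38
Round up → n = 149 per group.

n = 149 per group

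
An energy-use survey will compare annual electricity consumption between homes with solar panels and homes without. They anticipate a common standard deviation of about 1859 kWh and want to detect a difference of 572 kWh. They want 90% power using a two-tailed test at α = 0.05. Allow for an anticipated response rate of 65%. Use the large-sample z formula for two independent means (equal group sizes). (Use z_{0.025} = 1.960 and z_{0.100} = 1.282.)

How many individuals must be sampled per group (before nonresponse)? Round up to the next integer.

n = 342 per group

n = (z_{α/2} + z_β)² · (σ₁² + σ₂²) / δ²
  = (1.960 + 1.282)² · (2·1859² = 6911762) / 572²
  = 10.5106 · 6911762 / 327184
  = 222.04
Adjust for 65% response: 222.04 / 0.65 = 341.59.
Round up → n = 342 per group.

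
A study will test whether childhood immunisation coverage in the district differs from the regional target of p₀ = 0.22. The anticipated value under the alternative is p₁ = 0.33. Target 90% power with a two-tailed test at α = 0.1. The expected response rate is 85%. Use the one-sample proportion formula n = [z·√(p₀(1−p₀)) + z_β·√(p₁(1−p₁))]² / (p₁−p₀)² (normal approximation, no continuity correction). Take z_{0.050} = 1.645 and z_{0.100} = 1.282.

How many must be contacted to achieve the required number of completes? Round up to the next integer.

n = [z_{α/2}·√(p₀q₀) + z_β·√(p₁q₁)]² / (p₁ − p₀)²
  = [1.645·√(0.22·0.78) + 1.282·√(0.33·0.67)]² / (0.11)²
  = [1.645·0.4142 + 1.282·0.4702]² / 0.0121
  = [1.2842]² / 0.0121
  = 136.31
Adjust for 85% response: 136.31 / 0.85 = 160.36.
Round up → n = 161.

n = 161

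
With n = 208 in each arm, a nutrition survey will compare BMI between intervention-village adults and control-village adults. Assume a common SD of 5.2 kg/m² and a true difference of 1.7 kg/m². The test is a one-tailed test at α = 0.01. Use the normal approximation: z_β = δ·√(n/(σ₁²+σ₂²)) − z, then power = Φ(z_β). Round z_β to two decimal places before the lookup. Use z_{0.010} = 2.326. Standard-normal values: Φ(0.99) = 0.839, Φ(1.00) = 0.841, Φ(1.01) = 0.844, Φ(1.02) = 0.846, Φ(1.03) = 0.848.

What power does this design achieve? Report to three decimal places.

z_β = δ·√(n/(σ₁²+σ₂²)) − z_α
    = 1.7 · √(208/54.08) − 2.326
    = 1.7 · 1.96116 − 2.326
    = 3.3340 − 2.326 = 1.0080 → 1.01
Power = Φ(1.01) = 0.844.

Power ≈ 0.844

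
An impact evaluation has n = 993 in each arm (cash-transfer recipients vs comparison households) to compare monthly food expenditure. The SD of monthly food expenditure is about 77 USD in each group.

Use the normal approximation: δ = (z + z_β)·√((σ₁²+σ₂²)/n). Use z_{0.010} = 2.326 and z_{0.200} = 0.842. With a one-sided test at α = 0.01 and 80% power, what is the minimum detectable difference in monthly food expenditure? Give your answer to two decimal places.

Minimum detectable difference ≈ 10.95 USD

δ = (z_α + z_β) · √((σ₁²+σ₂²)/n)
  = (2.326 + 0.842) · √(11858/993)
  = 3.168 · √11.9416
  = 3.168 · 3.4557
  = 10.9475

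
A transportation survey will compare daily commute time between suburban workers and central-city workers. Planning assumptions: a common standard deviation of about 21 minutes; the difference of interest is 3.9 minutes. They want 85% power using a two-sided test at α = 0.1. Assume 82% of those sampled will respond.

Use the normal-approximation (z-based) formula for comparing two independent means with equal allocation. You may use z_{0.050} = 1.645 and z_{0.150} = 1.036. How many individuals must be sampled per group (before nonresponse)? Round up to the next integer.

n = (z_{α/2} + z_β)² · (σ₁² + σ₂²) / δ²
  = (1.645 + 1.036)² · (2·21² = 882) / 3.9²
  = 7.1878 · 882 / 15.21
  = 416.81
Adjust for 82% response: 416.81 / 0.82 = 508.30.
Round up → n = 509 per group.

n = 509 per group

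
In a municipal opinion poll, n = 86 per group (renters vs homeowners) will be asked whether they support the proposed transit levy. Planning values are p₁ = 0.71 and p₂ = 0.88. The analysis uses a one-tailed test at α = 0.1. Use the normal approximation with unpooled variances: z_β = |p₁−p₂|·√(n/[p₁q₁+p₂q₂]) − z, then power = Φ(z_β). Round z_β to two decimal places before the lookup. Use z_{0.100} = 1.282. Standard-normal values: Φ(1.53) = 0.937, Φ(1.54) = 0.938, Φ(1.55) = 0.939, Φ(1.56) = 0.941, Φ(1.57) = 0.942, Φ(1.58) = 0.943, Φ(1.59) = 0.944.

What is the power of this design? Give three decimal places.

Power ≈ 0.938

z_β = |p₁−p₂|·√(n/[p₁q₁+p₂q₂]) − z_α
    = 0.17 · √(86/0.3115) − 1.282
    = 0.17 · 16.6158 − 1.282
    = 2.8247 − 1.282 = 1.5427 → 1.54
Power = Φ(1.54) = 0.938.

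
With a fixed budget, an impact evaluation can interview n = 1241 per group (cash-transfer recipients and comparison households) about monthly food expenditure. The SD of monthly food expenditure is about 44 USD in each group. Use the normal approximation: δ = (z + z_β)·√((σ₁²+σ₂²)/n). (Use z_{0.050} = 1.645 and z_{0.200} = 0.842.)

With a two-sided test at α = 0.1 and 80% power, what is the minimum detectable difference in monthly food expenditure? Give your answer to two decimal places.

δ = (z_{α/2} + z_β) · √((σ₁²+σ₂²)/n)
  = (1.645 + 0.842) · √(3872/1241)
  = 2.487 · √3.1201
  = 2.487 · 1.7664
  = 4.3930

Minimum detectable difference ≈ 4.39 USD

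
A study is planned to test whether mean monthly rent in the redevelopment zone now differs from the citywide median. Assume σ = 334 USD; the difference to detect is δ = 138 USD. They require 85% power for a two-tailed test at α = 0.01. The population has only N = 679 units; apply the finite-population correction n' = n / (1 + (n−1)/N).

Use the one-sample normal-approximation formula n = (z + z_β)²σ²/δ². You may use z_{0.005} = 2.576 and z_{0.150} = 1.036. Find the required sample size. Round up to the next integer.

n = 69

n = (z_{α/2} + z_β)² · σ² / δ²
  = (2.576 + 1.036)² · 334² / 138²
  = 13.0465 · 111556 / 19044
  = 76.42
Finite-population correction (N = 679): 76.42 / (1 + (76.42 − 1)/679) = 68.78.
Round up → n = 69.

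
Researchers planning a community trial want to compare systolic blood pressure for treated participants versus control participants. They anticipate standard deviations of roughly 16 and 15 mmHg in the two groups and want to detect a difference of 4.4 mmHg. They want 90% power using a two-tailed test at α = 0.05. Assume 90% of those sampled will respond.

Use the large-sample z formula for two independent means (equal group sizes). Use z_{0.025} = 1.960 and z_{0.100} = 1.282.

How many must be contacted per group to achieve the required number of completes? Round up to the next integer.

n = (z_{α/2} + z_β)² · (σ₁² + σ₂²) / δ²
  = (1.960 + 1.282)² · (16² + 15² = 481) / 4.4²
  = 10.5106 · 481 / 19.36
  = 261.14
Adjust for 90% response: 261.14 / 0.90 = 290.15.
Round up → n = 291 per group.

n = 291 per group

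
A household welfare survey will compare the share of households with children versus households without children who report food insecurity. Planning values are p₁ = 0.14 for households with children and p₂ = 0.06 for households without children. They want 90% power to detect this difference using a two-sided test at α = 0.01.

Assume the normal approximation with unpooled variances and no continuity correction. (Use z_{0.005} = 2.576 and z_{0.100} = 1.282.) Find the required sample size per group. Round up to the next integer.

n = (z_{α/2} + z_β)² · [p₁(1−p₁) + p₂(1−p₂)] / (p₁ − p₂)²
  = (2.576 + 1.282)² · (0.14·0.86 + 0.06·0.94) / (0.08)²
  = (3.858)² · (0.1204 + 0.0564) / 0.0064
  = 14.8842 · 0.1768 / 0.0064
  = 411.18
Round up → n = 412 per group.

n = 412 per group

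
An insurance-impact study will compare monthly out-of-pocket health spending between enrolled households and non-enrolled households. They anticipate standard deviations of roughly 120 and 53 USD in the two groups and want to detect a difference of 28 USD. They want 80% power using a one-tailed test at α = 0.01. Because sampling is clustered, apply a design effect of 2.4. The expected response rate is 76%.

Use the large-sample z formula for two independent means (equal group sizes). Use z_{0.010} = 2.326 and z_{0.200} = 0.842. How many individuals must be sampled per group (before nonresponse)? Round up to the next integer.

n = 696 per group

n = (z_α + z_β)² · (σ₁² + σ₂²) / δ²
  = (2.326 + 0.842)² · (120² + 53² = 17209) / 28²
  = 10.0362 · 17209 / 784
  = 220.30
Design effect: 2.4 × 220.30 = 528.71.
Adjust for 76% response: 528.71 / 0.76 = 695.68.
Round up → n = 696 per group.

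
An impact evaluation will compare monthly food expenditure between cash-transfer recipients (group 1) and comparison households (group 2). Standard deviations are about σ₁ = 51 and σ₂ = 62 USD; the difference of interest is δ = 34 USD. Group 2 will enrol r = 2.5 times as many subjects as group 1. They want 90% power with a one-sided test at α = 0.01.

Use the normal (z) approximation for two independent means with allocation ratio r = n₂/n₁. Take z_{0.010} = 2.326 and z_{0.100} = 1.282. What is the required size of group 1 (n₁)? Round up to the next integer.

n₁ = 47

n₁ = (z_α + z_β)² · (σ₁² + σ₂²/r) / δ²
   = (2.326 + 1.282)² · (51² + 62²/2.5) / 34²
   = 13.0177 · (2601 + 1537.6) / 1156
   = 13.0177 · 4138.6 / 1156
   = 46.60
Round up → n₁ = 47; n₂ = r·n₁ = 2.5 × 47 = 118.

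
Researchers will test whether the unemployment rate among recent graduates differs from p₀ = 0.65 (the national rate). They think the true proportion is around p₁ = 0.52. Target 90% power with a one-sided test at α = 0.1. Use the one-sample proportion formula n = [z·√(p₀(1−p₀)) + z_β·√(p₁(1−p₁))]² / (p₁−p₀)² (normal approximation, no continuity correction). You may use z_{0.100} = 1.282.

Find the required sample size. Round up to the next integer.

n = [z_α·√(p₀q₀) + z_β·√(p₁q₁)]² / (p₁ − p₀)²
  = [1.282·√(0.65·0.35) + 1.282·√(0.52·0.48)]² / (-0.13)²
  = [1.282·0.4770 + 1.282·0.4996]² / 0.0169
  = [1.2520]² / 0.0169
  = 92.75
Round up → n = 93.

n = 93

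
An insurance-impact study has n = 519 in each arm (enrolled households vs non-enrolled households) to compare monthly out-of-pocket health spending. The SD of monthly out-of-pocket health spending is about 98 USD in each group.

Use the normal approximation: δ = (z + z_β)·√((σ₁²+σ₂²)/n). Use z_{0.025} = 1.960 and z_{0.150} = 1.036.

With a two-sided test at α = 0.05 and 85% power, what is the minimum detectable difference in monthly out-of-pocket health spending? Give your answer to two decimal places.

δ = (z_{α/2} + z_β) · √((σ₁²+σ₂²)/n)
  = (1.960 + 1.036) · √(19208/519)
  = 2.996 · √37.0096
  = 2.996 · 6.0836
  = 18.2263

Minimum detectable difference ≈ 18.23 USD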